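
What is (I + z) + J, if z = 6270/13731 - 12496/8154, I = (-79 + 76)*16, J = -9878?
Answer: -185243494420/18660429 ≈ -9927.1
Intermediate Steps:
I = -48 (I = -3*16 = -48)
z = -20076166/18660429 (z = 6270*(1/13731) - 12496*1/8154 = 2090/4577 - 6248/4077 = -20076166/18660429 ≈ -1.0759)
(I + z) + J = (-48 - 20076166/18660429) - 9878 = -915776758/18660429 - 9878 = -185243494420/18660429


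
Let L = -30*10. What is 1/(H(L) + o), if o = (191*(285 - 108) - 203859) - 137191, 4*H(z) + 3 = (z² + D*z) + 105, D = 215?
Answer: -2/601685 ≈ -3.3240e-6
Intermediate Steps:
L = -300
H(z) = 51/2 + z²/4 + 215*z/4 (H(z) = -¾ + ((z² + 215*z) + 105)/4 = -¾ + (105 + z² + 215*z)/4 = -¾ + (105/4 + z²/4 + 215*z/4) = 51/2 + z²/4 + 215*z/4)
o = -307243 (o = (191*177 - 203859) - 137191 = (33807 - 203859) - 137191 = -170052 - 137191 = -307243)
1/(H(L) + o) = 1/((51/2 + (¼)*(-300)² + (215/4)*(-300)) - 307243) = 1/((51/2 + (¼)*90000 - 16125) - 307243) = 1/((51/2 + 22500 - 16125) - 307243) = 1/(12801/2 - 307243) = 1/(-601685/2) = -2/601685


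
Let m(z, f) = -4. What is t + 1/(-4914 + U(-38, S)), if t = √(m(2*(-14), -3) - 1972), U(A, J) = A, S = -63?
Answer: -1/4952 + 2*I*√494 ≈ -0.00020194 + 44.452*I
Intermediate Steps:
t = 2*I*√494 (t = √(-4 - 1972) = √(-1976) = 2*I*√494 ≈ 44.452*I)
t + 1/(-4914 + U(-38, S)) = 2*I*√494 + 1/(-4914 - 38) = 2*I*√494 + 1/(-4952) = 2*I*√494 - 1/4952 = -1/4952 + 2*I*√494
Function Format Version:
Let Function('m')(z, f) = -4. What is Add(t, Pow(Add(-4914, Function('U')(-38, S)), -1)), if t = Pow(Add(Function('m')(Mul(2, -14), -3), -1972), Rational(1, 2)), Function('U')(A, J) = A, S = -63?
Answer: Add(Rational(-1, 4952), Mul(2, I, Pow(494, Rational(1, 2)))) ≈ Add(-0.00020194, Mul(44.452, I))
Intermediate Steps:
t = Mul(2, I, Pow(494, Rational(1, 2))) (t = Pow(Add(-4, -1972), Rational(1, 2)) = Pow(-1976, Rational(1, 2)) = Mul(2, I, Pow(494, Rational(1, 2))) ≈ Mul(44.452, I))
Add(t, Pow(Add(-4914, Function('U')(-38, S)), -1)) = Add(Mul(2, I, Pow(494, Rational(1, 2))), Pow(Add(-4914, -38), -1)) = Add(Mul(2, I, Pow(494, Rational(1, 2))), Pow(-4952, -1)) = Add(Mul(2, I, Pow(494, Rational(1, 2))), Rational(-1, 4952)) = Add(Rational(-1, 4952), Mul(2, I, Pow(494, Rational(1, 2))))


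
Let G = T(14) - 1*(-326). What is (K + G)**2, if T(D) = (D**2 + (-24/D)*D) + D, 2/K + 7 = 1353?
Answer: 118733308929/452929 ≈ 2.6215e+5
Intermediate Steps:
K = 1/673 (K = 2/(-7 + 1353) = 2/1346 = 2*(1/1346) = 1/673 ≈ 0.0014859)
T(D) = -24 + D + D**2 (T(D) = (D**2 - 24) + D = (-24 + D**2) + D = -24 + D + D**2)
G = 512 (G = (-24 + 14 + 14**2) - 1*(-326) = (-24 + 14 + 196) + 326 = 186 + 326 = 512)
(K + G)**2 = (1/673 + 512)**2 = (344577/673)**2 = 118733308929/452929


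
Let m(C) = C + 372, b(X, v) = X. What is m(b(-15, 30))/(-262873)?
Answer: -357/262873 ≈ -0.0013581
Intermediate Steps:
m(C) = 372 + C
m(b(-15, 30))/(-262873) = (372 - 15)/(-262873) = 357*(-1/262873) = -357/262873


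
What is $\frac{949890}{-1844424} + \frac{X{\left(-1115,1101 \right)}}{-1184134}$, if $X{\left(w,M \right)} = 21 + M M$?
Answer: $- \frac{280054032949}{182003764068} \approx -1.5387$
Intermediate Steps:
$X{\left(w,M \right)} = 21 + M^{2}$
$\frac{949890}{-1844424} + \frac{X{\left(-1115,1101 \right)}}{-1184134} = \frac{949890}{-1844424} + \frac{21 + 1101^{2}}{-1184134} = 949890 \left(- \frac{1}{1844424}\right) + \left(21 + 1212201\right) \left(- \frac{1}{1184134}\right) = - \frac{158315}{307404} + 1212222 \left(- \frac{1}{1184134}\right) = - \frac{158315}{307404} - \frac{606111}{592067} = - \frac{280054032949}{182003764068}$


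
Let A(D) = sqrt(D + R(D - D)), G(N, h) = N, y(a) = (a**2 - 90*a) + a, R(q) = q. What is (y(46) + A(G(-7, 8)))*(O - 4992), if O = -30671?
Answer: 70541414 - 35663*I*sqrt(7) ≈ 7.0541e+7 - 94355.0*I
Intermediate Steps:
y(a) = a**2 - 89*a
A(D) = sqrt(D) (A(D) = sqrt(D + (D - D)) = sqrt(D + 0) = sqrt(D))
(y(46) + A(G(-7, 8)))*(O - 4992) = (46*(-89 + 46) + sqrt(-7))*(-30671 - 4992) = (46*(-43) + I*sqrt(7))*(-35663) = (-1978 + I*sqrt(7))*(-35663) = 70541414 - 35663*I*sqrt(7)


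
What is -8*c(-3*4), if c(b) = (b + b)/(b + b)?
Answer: -8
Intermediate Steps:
c(b) = 1 (c(b) = (2*b)/((2*b)) = (2*b)*(1/(2*b)) = 1)
-8*c(-3*4) = -8*1 = -8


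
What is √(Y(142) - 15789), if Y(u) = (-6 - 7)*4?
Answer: I*√15841 ≈ 125.86*I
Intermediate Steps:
Y(u) = -52 (Y(u) = -13*4 = -52)
√(Y(142) - 15789) = √(-52 - 15789) = √(-15841) = I*√15841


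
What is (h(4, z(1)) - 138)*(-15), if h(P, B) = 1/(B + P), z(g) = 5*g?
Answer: 6205/3 ≈ 2068.3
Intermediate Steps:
(h(4, z(1)) - 138)*(-15) = (1/(5*1 + 4) - 138)*(-15) = (1/(5 + 4) - 138)*(-15) = (1/9 - 138)*(-15) = (⅑ - 138)*(-15) = -1241/9*(-15) = 6205/3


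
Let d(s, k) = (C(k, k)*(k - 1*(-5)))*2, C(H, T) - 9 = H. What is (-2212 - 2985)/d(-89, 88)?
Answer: -5197/18042 ≈ -0.28805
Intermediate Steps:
C(H, T) = 9 + H
d(s, k) = 2*(5 + k)*(9 + k) (d(s, k) = ((9 + k)*(k - 1*(-5)))*2 = ((9 + k)*(k + 5))*2 = ((9 + k)*(5 + k))*2 = ((5 + k)*(9 + k))*2 = 2*(5 + k)*(9 + k))
(-2212 - 2985)/d(-89, 88) = (-2212 - 2985)/((2*(5 + 88)*(9 + 88))) = -5197/(2*93*97) = -5197/18042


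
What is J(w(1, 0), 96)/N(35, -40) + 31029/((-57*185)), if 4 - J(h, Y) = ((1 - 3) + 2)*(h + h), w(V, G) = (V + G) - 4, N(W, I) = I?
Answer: -21389/7030 ≈ -3.0425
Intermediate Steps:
w(V, G) = -4 + G + V (w(V, G) = (G + V) - 4 = -4 + G + V)
J(h, Y) = 4 (J(h, Y) = 4 - ((1 - 3) + 2)*(h + h) = 4 - (-2 + 2)*2*h = 4 - 0*2*h = 4 - 1*0 = 4 + 0 = 4)
J(w(1, 0), 96)/N(35, -40) + 31029/((-57*185)) = 4/(-40) + 31029/((-57*185)) = 4*(-1/40) + 31029/(-10545) = -⅒ + 31029*(-1/10545) = -⅒ - 10343/3515 = -21389/7030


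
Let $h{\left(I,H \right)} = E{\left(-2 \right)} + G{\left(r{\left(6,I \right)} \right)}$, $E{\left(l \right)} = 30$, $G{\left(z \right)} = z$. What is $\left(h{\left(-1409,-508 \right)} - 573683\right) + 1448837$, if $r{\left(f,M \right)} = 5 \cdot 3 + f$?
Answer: $875205$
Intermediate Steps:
$r{\left(f,M \right)} = 15 + f$
$h{\left(I,H \right)} = 51$ ($h{\left(I,H \right)} = 30 + \left(15 + 6\right) = 30 + 21 = 51$)
$\left(h{\left(-1409,-508 \right)} - 573683\right) + 1448837 = \left(51 - 573683\right) + 1448837 = -573632 + 1448837 = 875205$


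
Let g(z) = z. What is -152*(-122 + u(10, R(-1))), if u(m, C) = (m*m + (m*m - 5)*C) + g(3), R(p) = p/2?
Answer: 10108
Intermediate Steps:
R(p) = p/2 (R(p) = p*(1/2) = p/2)
u(m, C) = 3 + m**2 + C*(-5 + m**2) (u(m, C) = (m*m + (m*m - 5)*C) + 3 = (m**2 + (m**2 - 5)*C) + 3 = (m**2 + (-5 + m**2)*C) + 3 = (m**2 + C*(-5 + m**2)) + 3 = 3 + m**2 + C*(-5 + m**2))
-152*(-122 + u(10, R(-1))) = -152*(-122 + (3 + 10**2 - 5*(-1)/2 + ((1/2)*(-1))*10**2)) = -152*(-122 + (3 + 100 - 5*(-1/2) - 1/2*100)) = -152*(-122 + (3 + 100 + 5/2 - 50)) = -152*(-122 + 111/2) = -152*(-133/2) = 10108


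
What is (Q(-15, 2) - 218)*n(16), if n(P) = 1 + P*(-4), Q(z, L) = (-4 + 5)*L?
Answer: 13608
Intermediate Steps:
Q(z, L) = L (Q(z, L) = 1*L = L)
n(P) = 1 - 4*P
(Q(-15, 2) - 218)*n(16) = (2 - 218)*(1 - 4*16) = -216*(1 - 64) = -216*(-63) = 13608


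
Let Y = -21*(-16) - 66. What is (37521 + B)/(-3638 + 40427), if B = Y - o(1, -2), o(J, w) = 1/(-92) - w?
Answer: 1158863/1128196 ≈ 1.0272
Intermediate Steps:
o(J, w) = -1/92 - w
Y = 270 (Y = 336 - 66 = 270)
B = 24657/92 (B = 270 - (-1/92 - 1*(-2)) = 270 - (-1/92 + 2) = 270 - 1*183/92 = 270 - 183/92 = 24657/92 ≈ 268.01)
(37521 + B)/(-3638 + 40427) = (37521 + 24657/92)/(-3638 + 40427) = (3476589/92)/36789 = (3476589/92)*(1/36789) = 1158863/1128196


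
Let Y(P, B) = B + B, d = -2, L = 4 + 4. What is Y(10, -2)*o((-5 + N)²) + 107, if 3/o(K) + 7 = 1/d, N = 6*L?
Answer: 543/5 ≈ 108.60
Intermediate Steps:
L = 8
Y(P, B) = 2*B
N = 48 (N = 6*8 = 48)
o(K) = -⅖ (o(K) = 3/(-7 + 1/(-2)) = 3/(-7 - ½) = 3/(-15/2) = 3*(-2/15) = -⅖)
Y(10, -2)*o((-5 + N)²) + 107 = (2*(-2))*(-⅖) + 107 = -4*(-⅖) + 107 = 8/5 + 107 = 543/5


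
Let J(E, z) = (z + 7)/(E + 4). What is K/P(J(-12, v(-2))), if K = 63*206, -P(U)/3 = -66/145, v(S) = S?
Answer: 104545/11 ≈ 9504.1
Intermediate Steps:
J(E, z) = (7 + z)/(4 + E)
P(U) = 198/145 (P(U) = -(-198)/145 = -3*(-66/145) = 198/145)
K = 12978
K/P(J(-12, v(-2))) = 12978/(198/145) = 12978*(145/198) = 104545/11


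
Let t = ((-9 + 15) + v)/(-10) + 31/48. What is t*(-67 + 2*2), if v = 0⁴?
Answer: -231/80 ≈ -2.8875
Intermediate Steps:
v = 0
t = 11/240 (t = ((-9 + 15) + 0)/(-10) + 31/48 = (6 + 0)*(-⅒) + 31*(1/48) = 6*(-⅒) + 31/48 = -⅗ + 31/48 = 11/240 ≈ 0.045833)
t*(-67 + 2*2) = 11*(-67 + 2*2)/240 = 11*(-67 + 4)/240 = (11/240)*(-63) = -231/80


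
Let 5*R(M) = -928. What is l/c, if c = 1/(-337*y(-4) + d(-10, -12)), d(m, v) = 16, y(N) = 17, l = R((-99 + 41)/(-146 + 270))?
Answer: 5301664/5 ≈ 1.0603e+6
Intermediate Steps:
R(M) = -928/5 (R(M) = (⅕)*(-928) = -928/5)
l = -928/5 ≈ -185.60
c = -1/5713 (c = 1/(-337*17 + 16) = 1/(-5729 + 16) = 1/(-5713) = -1/5713 ≈ -0.00017504)
l/c = -928/(5*(-1/5713)) = -928/5*(-5713) = 5301664/5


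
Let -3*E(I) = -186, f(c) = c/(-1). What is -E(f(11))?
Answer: -62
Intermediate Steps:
f(c) = -c (f(c) = c*(-1) = -c)
E(I) = 62 (E(I) = -⅓*(-186) = 62)
-E(f(11)) = -1*62 = -62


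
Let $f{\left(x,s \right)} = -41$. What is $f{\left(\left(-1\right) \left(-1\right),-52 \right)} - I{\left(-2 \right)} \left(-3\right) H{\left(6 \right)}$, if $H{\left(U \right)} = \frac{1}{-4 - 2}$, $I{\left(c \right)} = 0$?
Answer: $-41$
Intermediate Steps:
$H{\left(U \right)} = - \frac{1}{6}$ ($H{\left(U \right)} = \frac{1}{-6} = - \frac{1}{6}$)
$f{\left(\left(-1\right) \left(-1\right),-52 \right)} - I{\left(-2 \right)} \left(-3\right) H{\left(6 \right)} = -41 - 0 \left(-3\right) \left(- \frac{1}{6}\right) = -41 - 0 \left(- \frac{1}{6}\right) = -41 - 0 = -41 + 0 = -41$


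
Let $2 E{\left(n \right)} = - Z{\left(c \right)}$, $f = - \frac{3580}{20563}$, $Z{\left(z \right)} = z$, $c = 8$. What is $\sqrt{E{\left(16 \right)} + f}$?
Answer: $\frac{2 i \sqrt{441240854}}{20563} \approx 2.0431 i$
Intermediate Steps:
$f = - \frac{3580}{20563}$ ($f = \left(-3580\right) \frac{1}{20563} = - \frac{3580}{20563} \approx -0.1741$)
$E{\left(n \right)} = -4$ ($E{\left(n \right)} = \frac{\left(-1\right) 8}{2} = \frac{1}{2} \left(-8\right) = -4$)
$\sqrt{E{\left(16 \right)} + f} = \sqrt{-4 - \frac{3580}{20563}} = \sqrt{- \frac{85832}{20563}} = \frac{2 i \sqrt{441240854}}{20563}$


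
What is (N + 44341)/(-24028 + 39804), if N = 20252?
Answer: 64593/15776 ≈ 4.0944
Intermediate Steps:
(N + 44341)/(-24028 + 39804) = (20252 + 44341)/(-24028 + 39804) = 64593/15776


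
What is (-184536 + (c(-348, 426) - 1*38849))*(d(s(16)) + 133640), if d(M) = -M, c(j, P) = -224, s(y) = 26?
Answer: -29877292926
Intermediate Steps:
(-184536 + (c(-348, 426) - 1*38849))*(d(s(16)) + 133640) = (-184536 + (-224 - 1*38849))*(-1*26 + 133640) = (-184536 + (-224 - 38849))*(-26 + 133640) = (-184536 - 39073)*133614 = -223609*133614 = -29877292926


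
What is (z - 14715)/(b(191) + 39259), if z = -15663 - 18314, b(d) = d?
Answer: -24346/19725 ≈ -1.2343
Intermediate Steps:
z = -33977
(z - 14715)/(b(191) + 39259) = (-33977 - 14715)/(191 + 39259) = -48692/39450 = -48692*1/39450 = -24346/19725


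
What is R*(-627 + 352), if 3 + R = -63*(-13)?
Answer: -224400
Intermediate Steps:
R = 816 (R = -3 - 63*(-13) = -3 + 819 = 816)
R*(-627 + 352) = 816*(-627 + 352) = 816*(-275) = -224400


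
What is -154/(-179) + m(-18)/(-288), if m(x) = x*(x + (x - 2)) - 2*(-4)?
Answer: -19879/12888 ≈ -1.5424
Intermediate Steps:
m(x) = 8 + x*(-2 + 2*x) (m(x) = x*(x + (-2 + x)) + 8 = x*(-2 + 2*x) + 8 = 8 + x*(-2 + 2*x))
-154/(-179) + m(-18)/(-288) = -154/(-179) + (8 - 2*(-18) + 2*(-18)²)/(-288) = -154*(-1/179) + (8 + 36 + 2*324)*(-1/288) = 154/179 + (8 + 36 + 648)*(-1/288) = 154/179 + 692*(-1/288) = 154/179 - 173/72 = -19879/12888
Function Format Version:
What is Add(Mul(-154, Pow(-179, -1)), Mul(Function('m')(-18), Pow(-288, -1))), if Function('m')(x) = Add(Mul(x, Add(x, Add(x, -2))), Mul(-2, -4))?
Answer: Rational(-19879, 12888) ≈ -1.5424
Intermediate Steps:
Function('m')(x) = Add(8, Mul(x, Add(-2, Mul(2, x)))) (Function('m')(x) = Add(Mul(x, Add(x, Add(-2, x))), 8) = Add(Mul(x, Add(-2, Mul(2, x))), 8) = Add(8, Mul(x, Add(-2, Mul(2, x)))))
Add(Mul(-154, Pow(-179, -1)), Mul(Function('m')(-18), Pow(-288, -1))) = Add(Mul(-154, Pow(-179, -1)), Mul(Add(8, Mul(-2, -18), Mul(2, Pow(-18, 2))), Pow(-288, -1))) = Add(Mul(-154, Rational(-1, 179)), Mul(Add(8, 36, Mul(2, 324)), Rational(-1, 288))) = Add(Rational(154, 179), Mul(Add(8, 36, 648), Rational(-1, 288))) = Add(Rational(154, 179), Mul(692, Rational(-1, 288))) = Add(Rational(154, 179), Rational(-173, 72)) = Rational(-19879, 12888)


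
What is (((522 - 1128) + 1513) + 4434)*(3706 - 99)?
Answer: 19264987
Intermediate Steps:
(((522 - 1128) + 1513) + 4434)*(3706 - 99) = ((-606 + 1513) + 4434)*3607 = (907 + 4434)*3607 = 5341*3607 = 19264987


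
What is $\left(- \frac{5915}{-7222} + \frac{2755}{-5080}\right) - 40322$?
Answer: $- \frac{147931370713}{3668776} \approx -40322.0$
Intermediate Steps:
$\left(- \frac{5915}{-7222} + \frac{2755}{-5080}\right) - 40322 = \left(\left(-5915\right) \left(- \frac{1}{7222}\right) + 2755 \left(- \frac{1}{5080}\right)\right) - 40322 = \left(\frac{5915}{7222} - \frac{551}{1016}\right) - 40322 = \frac{1015159}{3668776} - 40322 = - \frac{147931370713}{3668776}$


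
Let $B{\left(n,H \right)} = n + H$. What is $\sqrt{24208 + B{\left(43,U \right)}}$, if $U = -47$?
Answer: $2 \sqrt{6051} \approx 155.58$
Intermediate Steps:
$B{\left(n,H \right)} = H + n$
$\sqrt{24208 + B{\left(43,U \right)}} = \sqrt{24208 + \left(-47 + 43\right)} = \sqrt{24208 - 4} = \sqrt{24204} = 2 \sqrt{6051}$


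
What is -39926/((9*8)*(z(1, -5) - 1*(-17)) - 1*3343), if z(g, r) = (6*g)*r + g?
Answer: 39926/4207 ≈ 9.4904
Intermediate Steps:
z(g, r) = g + 6*g*r (z(g, r) = 6*g*r + g = g + 6*g*r)
-39926/((9*8)*(z(1, -5) - 1*(-17)) - 1*3343) = -39926/((9*8)*(1*(1 + 6*(-5)) - 1*(-17)) - 1*3343) = -39926/(72*(1*(1 - 30) + 17) - 3343) = -39926/(72*(1*(-29) + 17) - 3343) = -39926/(72*(-29 + 17) - 3343) = -39926/(72*(-12) - 3343) = -39926/(-864 - 3343) = -39926/(-4207) = -39926*(-1/4207) = 39926/4207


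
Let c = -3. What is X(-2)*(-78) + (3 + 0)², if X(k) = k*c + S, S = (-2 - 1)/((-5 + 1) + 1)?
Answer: -537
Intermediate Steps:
S = 1 (S = -3/(-4 + 1) = -3/(-3) = -3*(-⅓) = 1)
X(k) = 1 - 3*k (X(k) = k*(-3) + 1 = -3*k + 1 = 1 - 3*k)
X(-2)*(-78) + (3 + 0)² = (1 - 3*(-2))*(-78) + (3 + 0)² = (1 + 6)*(-78) + 3² = 7*(-78) + 9 = -546 + 9 = -537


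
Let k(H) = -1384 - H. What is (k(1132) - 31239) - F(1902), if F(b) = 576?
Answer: -34331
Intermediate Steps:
(k(1132) - 31239) - F(1902) = ((-1384 - 1*1132) - 31239) - 1*576 = ((-1384 - 1132) - 31239) - 576 = (-2516 - 31239) - 576 = -33755 - 576 = -34331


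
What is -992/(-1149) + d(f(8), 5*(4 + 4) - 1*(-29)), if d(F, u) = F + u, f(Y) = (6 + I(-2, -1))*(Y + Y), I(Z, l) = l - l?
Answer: 190577/1149 ≈ 165.86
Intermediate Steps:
I(Z, l) = 0
f(Y) = 12*Y (f(Y) = (6 + 0)*(Y + Y) = 6*(2*Y) = 12*Y)
-992/(-1149) + d(f(8), 5*(4 + 4) - 1*(-29)) = -992/(-1149) + (12*8 + (5*(4 + 4) - 1*(-29))) = -992*(-1)/1149 + (96 + (5*8 + 29)) = -1*(-992/1149) + (96 + (40 + 29)) = 992/1149 + (96 + 69) = 992/1149 + 165 = 190577/1149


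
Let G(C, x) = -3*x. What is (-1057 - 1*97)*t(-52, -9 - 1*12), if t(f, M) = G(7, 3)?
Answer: 10386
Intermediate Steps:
t(f, M) = -9 (t(f, M) = -3*3 = -9)
(-1057 - 1*97)*t(-52, -9 - 1*12) = (-1057 - 1*97)*(-9) = (-1057 - 97)*(-9) = -1154*(-9) = 10386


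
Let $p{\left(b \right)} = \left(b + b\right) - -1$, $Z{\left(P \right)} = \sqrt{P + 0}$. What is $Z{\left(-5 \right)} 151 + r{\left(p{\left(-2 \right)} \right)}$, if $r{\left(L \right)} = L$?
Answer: $-3 + 151 i \sqrt{5} \approx -3.0 + 337.65 i$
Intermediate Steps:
$Z{\left(P \right)} = \sqrt{P}$
$p{\left(b \right)} = 1 + 2 b$ ($p{\left(b \right)} = 2 b + 1 = 1 + 2 b$)
$Z{\left(-5 \right)} 151 + r{\left(p{\left(-2 \right)} \right)} = \sqrt{-5} \cdot 151 + \left(1 + 2 \left(-2\right)\right) = i \sqrt{5} \cdot 151 + \left(1 - 4\right) = 151 i \sqrt{5} - 3 = -3 + 151 i \sqrt{5}$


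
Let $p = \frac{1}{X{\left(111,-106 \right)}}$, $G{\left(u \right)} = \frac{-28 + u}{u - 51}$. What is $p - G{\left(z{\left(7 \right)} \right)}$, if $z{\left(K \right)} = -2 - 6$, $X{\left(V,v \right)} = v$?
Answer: $- \frac{3875}{6254} \approx -0.6196$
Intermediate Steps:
$z{\left(K \right)} = -8$ ($z{\left(K \right)} = -2 - 6 = -8$)
$G{\left(u \right)} = \frac{-28 + u}{-51 + u}$
$p = - \frac{1}{106}$ ($p = \frac{1}{-106} = - \frac{1}{106} \approx -0.009434$)
$p - G{\left(z{\left(7 \right)} \right)} = - \frac{1}{106} - \frac{-28 - 8}{-51 - 8} = - \frac{1}{106} - \frac{1}{-59} \left(-36\right) = - \frac{1}{106} - \left(- \frac{1}{59}\right) \left(-36\right) = - \frac{1}{106} - \frac{36}{59} = - \frac{3875}{6254}$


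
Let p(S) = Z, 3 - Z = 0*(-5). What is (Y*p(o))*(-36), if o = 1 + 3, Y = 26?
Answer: -2808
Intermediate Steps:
Z = 3 (Z = 3 - 0*(-5) = 3 - 1*0 = 3 + 0 = 3)
o = 4
p(S) = 3
(Y*p(o))*(-36) = (26*3)*(-36) = 78*(-36) = -2808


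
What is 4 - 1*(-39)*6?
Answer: 238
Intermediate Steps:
4 - 1*(-39)*6 = 4 + 39*6 = 4 + 234 = 238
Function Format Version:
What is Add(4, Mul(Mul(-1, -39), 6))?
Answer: 238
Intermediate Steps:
Add(4, Mul(Mul(-1, -39), 6)) = Add(4, Mul(39, 6)) = Add(4, 234) = 238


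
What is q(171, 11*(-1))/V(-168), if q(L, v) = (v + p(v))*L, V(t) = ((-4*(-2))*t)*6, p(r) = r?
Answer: 209/448 ≈ 0.46652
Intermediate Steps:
V(t) = 48*t (V(t) = (8*t)*6 = 48*t)
q(L, v) = 2*L*v (q(L, v) = (v + v)*L = (2*v)*L = 2*L*v)
q(171, 11*(-1))/V(-168) = (2*171*(11*(-1)))/((48*(-168))) = (2*171*(-11))/(-8064) = -3762*(-1/8064) = 209/448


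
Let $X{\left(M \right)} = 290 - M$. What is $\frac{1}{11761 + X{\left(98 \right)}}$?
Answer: $\frac{1}{11953} \approx 8.3661 \cdot 10^{-5}$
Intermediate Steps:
$\frac{1}{11761 + X{\left(98 \right)}} = \frac{1}{11761 + \left(290 - 98\right)} = \frac{1}{11761 + 192} = \frac{1}{11953}$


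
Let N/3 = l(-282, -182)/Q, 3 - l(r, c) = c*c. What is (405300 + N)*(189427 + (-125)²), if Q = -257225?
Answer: 21377366508291876/257225 ≈ 8.3108e+10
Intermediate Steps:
l(r, c) = 3 - c² (l(r, c) = 3 - c*c = 3 - c²)
N = 99363/257225 (N = 3*((3 - 1*(-182)²)/(-257225)) = 3*((3 - 1*33124)*(-1/257225)) = 3*((3 - 33124)*(-1/257225)) = 3*(-33121*(-1/257225)) = 3*(33121/257225) = 99363/257225 ≈ 0.38629)
(405300 + N)*(189427 + (-125)²) = (405300 + 99363/257225)*(189427 + (-125)²) = 104253391863*(189427 + 15625)/257225 = (104253391863/257225)*205052 = 21377366508291876/257225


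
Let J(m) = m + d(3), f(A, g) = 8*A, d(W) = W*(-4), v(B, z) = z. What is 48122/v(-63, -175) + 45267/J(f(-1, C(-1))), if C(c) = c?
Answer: -1776833/700 ≈ -2538.3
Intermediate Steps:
d(W) = -4*W
J(m) = -12 + m (J(m) = m - 4*3 = m - 12 = -12 + m)
48122/v(-63, -175) + 45267/J(f(-1, C(-1))) = 48122/(-175) + 45267/(-12 + 8*(-1)) = 48122*(-1/175) + 45267/(-12 - 8) = -48122/175 + 45267/(-20) = -48122/175 + 45267*(-1/20) = -48122/175 - 45267/20 = -1776833/700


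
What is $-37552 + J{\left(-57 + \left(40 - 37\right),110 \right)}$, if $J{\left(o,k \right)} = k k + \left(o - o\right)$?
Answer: $-25452$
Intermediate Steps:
$J{\left(o,k \right)} = k^{2}$ ($J{\left(o,k \right)} = k^{2} + 0 = k^{2}$)
$-37552 + J{\left(-57 + \left(40 - 37\right),110 \right)} = -37552 + 110^{2} = -37552 + 12100 = -25452$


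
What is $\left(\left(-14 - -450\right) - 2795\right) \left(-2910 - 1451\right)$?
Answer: $10287599$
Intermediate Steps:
$\left(\left(-14 - -450\right) - 2795\right) \left(-2910 - 1451\right) = \left(\left(-14 + 450\right) - 2795\right) \left(-4361\right) = \left(436 - 2795\right) \left(-4361\right) = \left(-2359\right) \left(-4361\right) = 10287599$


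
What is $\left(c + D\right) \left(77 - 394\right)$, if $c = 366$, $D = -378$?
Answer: $3804$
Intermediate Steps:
$\left(c + D\right) \left(77 - 394\right) = \left(366 - 378\right) \left(77 - 394\right) = \left(-12\right) \left(-317\right) = 3804$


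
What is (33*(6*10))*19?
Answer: 37620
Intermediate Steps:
(33*(6*10))*19 = (33*60)*19 = 1980*19 = 37620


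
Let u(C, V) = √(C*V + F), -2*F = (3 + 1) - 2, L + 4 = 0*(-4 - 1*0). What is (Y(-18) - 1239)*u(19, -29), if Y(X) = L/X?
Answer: -22298*I*√138/9 ≈ -29105.0*I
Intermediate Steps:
L = -4 (L = -4 + 0*(-4 - 1*0) = -4 + 0*(-4 + 0) = -4 + 0*(-4) = -4 + 0 = -4)
Y(X) = -4/X
F = -1 (F = -((3 + 1) - 2)/2 = -(4 - 2)/2 = -½*2 = -1)
u(C, V) = √(-1 + C*V) (u(C, V) = √(C*V - 1) = √(-1 + C*V))
(Y(-18) - 1239)*u(19, -29) = (-4/(-18) - 1239)*√(-1 + 19*(-29)) = (-4*(-1/18) - 1239)*√(-1 - 551) = (2/9 - 1239)*√(-552) = -22298*I*√138/9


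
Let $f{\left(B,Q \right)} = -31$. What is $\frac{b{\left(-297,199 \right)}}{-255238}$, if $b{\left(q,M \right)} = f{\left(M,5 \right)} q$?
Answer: $- \frac{9207}{255238} \approx -0.036072$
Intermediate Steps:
$b{\left(q,M \right)} = - 31 q$
$\frac{b{\left(-297,199 \right)}}{-255238} = \frac{\left(-31\right) \left(-297\right)}{-255238} = 9207 \left(- \frac{1}{255238}\right) = - \frac{9207}{255238}$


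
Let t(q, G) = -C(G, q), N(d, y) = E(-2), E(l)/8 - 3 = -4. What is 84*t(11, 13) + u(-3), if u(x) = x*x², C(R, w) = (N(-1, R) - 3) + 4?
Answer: 561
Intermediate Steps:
E(l) = -8 (E(l) = 24 + 8*(-4) = 24 - 32 = -8)
N(d, y) = -8
C(R, w) = -7 (C(R, w) = (-8 - 3) + 4 = -11 + 4 = -7)
u(x) = x³
t(q, G) = 7 (t(q, G) = -1*(-7) = 7)
84*t(11, 13) + u(-3) = 84*7 + (-3)³ = 588 - 27 = 561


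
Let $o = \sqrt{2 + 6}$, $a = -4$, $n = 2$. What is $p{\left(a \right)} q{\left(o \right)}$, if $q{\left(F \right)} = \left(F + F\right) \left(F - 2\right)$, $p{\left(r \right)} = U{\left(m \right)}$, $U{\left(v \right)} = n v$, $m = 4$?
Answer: $128 - 64 \sqrt{2} \approx 37.49$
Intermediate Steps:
$U{\left(v \right)} = 2 v$
$p{\left(r \right)} = 8$ ($p{\left(r \right)} = 2 \cdot 4 = 8$)
$o = 2 \sqrt{2}$ ($o = \sqrt{8} = 2 \sqrt{2} \approx 2.8284$)
$q{\left(F \right)} = 2 F \left(-2 + F\right)$
$p{\left(a \right)} q{\left(o \right)} = 8 \cdot 2 \cdot 2 \sqrt{2} \left(-2 + 2 \sqrt{2}\right) = 8 \cdot 4 \sqrt{2} \left(-2 + 2 \sqrt{2}\right) = 32 \sqrt{2} \left(-2 + 2 \sqrt{2}\right)$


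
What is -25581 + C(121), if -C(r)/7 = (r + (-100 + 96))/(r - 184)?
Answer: -25568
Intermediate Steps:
C(r) = -7*(-4 + r)/(-184 + r) (C(r) = -7*(r + (-100 + 96))/(r - 184) = -7*(r - 4)/(-184 + r) = -7*(-4 + r)/(-184 + r))
-25581 + C(121) = -25581 + 7*(4 - 1*121)/(-184 + 121) = -25581 + 7*(4 - 121)/(-63) = -25581 + 7*(-1/63)*(-117) = -25581 + 13 = -25568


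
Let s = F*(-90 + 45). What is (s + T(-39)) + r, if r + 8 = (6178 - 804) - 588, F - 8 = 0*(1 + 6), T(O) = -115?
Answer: 4303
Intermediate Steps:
F = 8 (F = 8 + 0*(1 + 6) = 8 + 0*7 = 8 + 0 = 8)
r = 4778 (r = -8 + ((6178 - 804) - 588) = -8 + (5374 - 588) = -8 + 4786 = 4778)
s = -360 (s = 8*(-90 + 45) = 8*(-45) = -360)
(s + T(-39)) + r = (-360 - 115) + 4778 = -475 + 4778 = 4303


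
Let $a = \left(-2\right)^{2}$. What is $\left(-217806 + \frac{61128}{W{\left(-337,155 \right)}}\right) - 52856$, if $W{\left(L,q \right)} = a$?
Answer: $-255380$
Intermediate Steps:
$a = 4$
$W{\left(L,q \right)} = 4$
$\left(-217806 + \frac{61128}{W{\left(-337,155 \right)}}\right) - 52856 = \left(-217806 + \frac{61128}{4}\right) - 52856 = \left(-217806 + 61128 \cdot \frac{1}{4}\right) - 52856 = \left(-217806 + 15282\right) - 52856 = -202524 - 52856 = -255380$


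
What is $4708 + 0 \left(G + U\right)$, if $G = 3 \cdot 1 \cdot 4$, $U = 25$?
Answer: $4708$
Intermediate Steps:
$G = 12$ ($G = 3 \cdot 4 = 12$)
$4708 + 0 \left(G + U\right) = 4708 + 0 \left(12 + 25\right) = 4708 + 0 \cdot 37 = 4708 + 0 = 4708$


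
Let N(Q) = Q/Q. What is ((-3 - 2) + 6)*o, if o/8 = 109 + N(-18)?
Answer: 880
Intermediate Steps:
N(Q) = 1
o = 880 (o = 8*(109 + 1) = 8*110 = 880)
((-3 - 2) + 6)*o = ((-3 - 2) + 6)*880 = (-5 + 6)*880 = 1*880 = 880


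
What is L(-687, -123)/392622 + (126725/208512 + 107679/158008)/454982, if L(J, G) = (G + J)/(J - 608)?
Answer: 140577789921579541/31756856244069091145472 ≈ 4.4267e-6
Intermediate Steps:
L(J, G) = (G + J)/(-608 + J)
L(-687, -123)/392622 + (126725/208512 + 107679/158008)/454982 = ((-123 - 687)/(-608 - 687))/392622 + (126725/208512 + 107679/158008)/454982 = (-810/(-1295))*(1/392622) + (126725*(1/208512) + 107679*(1/158008))*(1/454982) = -1/1295*(-810)*(1/392622) + (126725/208512 + 107679/158008)*(1/454982) = (162/259)*(1/392622) + (5309490931/4118320512)*(1/454982) = 27/16948183 + 5309490931/1873761703190784 = 140577789921579541/31756856244069091145472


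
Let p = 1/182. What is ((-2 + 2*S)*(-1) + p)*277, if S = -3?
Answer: 403589/182 ≈ 2217.5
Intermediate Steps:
p = 1/182 ≈ 0.0054945
((-2 + 2*S)*(-1) + p)*277 = ((-2 + 2*(-3))*(-1) + 1/182)*277 = ((-2 - 6)*(-1) + 1/182)*277 = (-8*(-1) + 1/182)*277 = (8 + 1/182)*277 = (1457/182)*277 = 403589/182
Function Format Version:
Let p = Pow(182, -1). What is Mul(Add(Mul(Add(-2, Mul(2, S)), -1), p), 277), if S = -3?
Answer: Rational(403589, 182) ≈ 2217.5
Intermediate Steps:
p = Rational(1, 182) ≈ 0.0054945
Mul(Add(Mul(Add(-2, Mul(2, S)), -1), p), 277) = Mul(Add(Mul(Add(-2, Mul(2, -3)), -1), Rational(1, 182)), 277) = Mul(Add(Mul(Add(-2, -6), -1), Rational(1, 182)), 277) = Mul(Add(Mul(-8, -1), Rational(1, 182)), 277) = Mul(Add(8, Rational(1, 182)), 277) = Mul(Rational(1457, 182), 277) = Rational(403589, 182)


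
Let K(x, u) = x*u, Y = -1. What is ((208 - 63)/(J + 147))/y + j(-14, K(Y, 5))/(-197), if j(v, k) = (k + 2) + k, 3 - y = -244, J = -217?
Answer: 21951/681226 ≈ 0.032223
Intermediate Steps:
y = 247 (y = 3 - 1*(-244) = 3 + 244 = 247)
K(x, u) = u*x
j(v, k) = 2 + 2*k (j(v, k) = (2 + k) + k = 2 + 2*k)
((208 - 63)/(J + 147))/y + j(-14, K(Y, 5))/(-197) = ((208 - 63)/(-217 + 147))/247 + (2 + 2*(5*(-1)))/(-197) = (145/(-70))*(1/247) + (2 + 2*(-5))*(-1/197) = (145*(-1/70))*(1/247) + (2 - 10)*(-1/197) = -29/14*1/247 - 8*(-1/197) = -29/3458 + 8/197 = 21951/681226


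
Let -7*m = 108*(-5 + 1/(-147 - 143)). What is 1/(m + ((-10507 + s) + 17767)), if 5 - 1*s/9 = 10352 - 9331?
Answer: -1015/1833906 ≈ -0.00055346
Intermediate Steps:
s = -9144 (s = 45 - 9*(10352 - 9331) = 45 - 9*1021 = 45 - 9189 = -9144)
m = 78354/1015 (m = -108*(-5 + 1/(-147 - 143))/7 = -108*(-5 + 1/(-290))/7 = -108*(-5 - 1/290)/7 = -108*(-1451)/(7*290) = -1/7*(-78354/145) = 78354/1015 ≈ 77.196)
1/(m + ((-10507 + s) + 17767)) = 1/(78354/1015 + ((-10507 - 9144) + 17767)) = 1/(78354/1015 + (-19651 + 17767)) = 1/(78354/1015 - 1884) = 1/(-1833906/1015) = -1015/1833906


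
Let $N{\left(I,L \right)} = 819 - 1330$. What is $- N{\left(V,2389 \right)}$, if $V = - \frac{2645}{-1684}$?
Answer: $511$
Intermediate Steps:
$V = \frac{2645}{1684}$ ($V = \left(-2645\right) \left(- \frac{1}{1684}\right) = \frac{2645}{1684} \approx 1.5707$)
$N{\left(I,L \right)} = -511$ ($N{\left(I,L \right)} = 819 - 1330 = -511$)
$- N{\left(V,2389 \right)} = \left(-1\right) \left(-511\right) = 511$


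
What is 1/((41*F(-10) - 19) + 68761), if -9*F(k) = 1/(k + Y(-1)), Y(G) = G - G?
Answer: 90/6186821 ≈ 1.4547e-5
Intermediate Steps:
Y(G) = 0
F(k) = -1/(9*k) (F(k) = -1/(9*(k + 0)) = -1/(9*k))
1/((41*F(-10) - 19) + 68761) = 1/((41*(-⅑/(-10)) - 19) + 68761) = 1/((41*(-⅑*(-⅒)) - 19) + 68761) = 1/((41*(1/90) - 19) + 68761) = 1/((41/90 - 19) + 68761) = 1/(-1669/90 + 68761) = 1/(6186821/90) = 90/6186821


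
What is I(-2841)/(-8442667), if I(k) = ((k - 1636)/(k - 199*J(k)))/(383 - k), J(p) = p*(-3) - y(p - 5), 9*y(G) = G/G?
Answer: -40293/416182646865299704 ≈ -9.6816e-14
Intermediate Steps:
y(G) = ⅑ (y(G) = (G/G)/9 = (⅑)*1 = ⅑)
J(p) = -⅑ - 3*p (J(p) = p*(-3) - 1*⅑ = -3*p - ⅑ = -⅑ - 3*p)
I(k) = (-1636 + k)/((383 - k)*(199/9 + 598*k)) (I(k) = ((k - 1636)/(k - 199*(-⅑ - 3*k)))/(383 - k) = ((-1636 + k)/(k + (199/9 + 597*k)))/(383 - k) = ((-1636 + k)/(199/9 + 598*k))/(383 - k) = (-1636 + k)/((383 - k)*(199/9 + 598*k)))
I(-2841)/(-8442667) = (9*(1636 - 1*(-2841))/(-76217 - 2061107*(-2841) + 5382*(-2841)²))/(-8442667) = (9*(1636 + 2841)/(-76217 + 5855604987 + 5382*8071281))*(-1/8442667) = (9*4477/(-76217 + 5855604987 + 43439634342))*(-1/8442667) = (9*4477/49295163112)*(-1/8442667) = (9*(1/49295163112)*4477)*(-1/8442667) = (40293/49295163112)*(-1/8442667) = -40293/416182646865299704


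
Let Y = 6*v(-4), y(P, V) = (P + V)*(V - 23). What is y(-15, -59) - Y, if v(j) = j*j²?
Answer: 6452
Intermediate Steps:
v(j) = j³
y(P, V) = (-23 + V)*(P + V) (y(P, V) = (P + V)*(-23 + V) = (-23 + V)*(P + V))
Y = -384 (Y = 6*(-4)³ = 6*(-64) = -384)
y(-15, -59) - Y = ((-59)² - 23*(-15) - 23*(-59) - 15*(-59)) - 1*(-384) = (3481 + 345 + 1357 + 885) + 384 = 6068 + 384 = 6452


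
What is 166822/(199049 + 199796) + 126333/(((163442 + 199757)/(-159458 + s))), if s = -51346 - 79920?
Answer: -14648732566685162/144860105155 ≈ -1.0112e+5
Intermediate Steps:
s = -131266
166822/(199049 + 199796) + 126333/(((163442 + 199757)/(-159458 + s))) = 166822/(199049 + 199796) + 126333/(((163442 + 199757)/(-159458 - 131266))) = 166822/398845 + 126333/((363199/(-290724))) = 166822*(1/398845) + 126333/((363199*(-1/290724))) = 166822/398845 + 126333/(-363199/290724) = 166822/398845 + 126333*(-290724/363199) = 166822/398845 - 36728035092/363199 = -14648732566685162/144860105155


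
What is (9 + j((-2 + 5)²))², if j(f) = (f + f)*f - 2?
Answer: 28561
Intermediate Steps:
j(f) = -2 + 2*f² (j(f) = (2*f)*f - 2 = 2*f² - 2 = -2 + 2*f²)
(9 + j((-2 + 5)²))² = (9 + (-2 + 2*((-2 + 5)²)²))² = (9 + (-2 + 2*(3²)²))² = (9 + (-2 + 2*9²))² = (9 + (-2 + 2*81))² = (9 + (-2 + 162))² = (9 + 160)² = 169² = 28561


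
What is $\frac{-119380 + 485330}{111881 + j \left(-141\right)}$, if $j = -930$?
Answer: $\frac{365950}{243011} \approx 1.5059$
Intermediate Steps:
$\frac{-119380 + 485330}{111881 + j \left(-141\right)} = \frac{-119380 + 485330}{111881 - -131130} = \frac{365950}{111881 + 131130} = \frac{365950}{243011}$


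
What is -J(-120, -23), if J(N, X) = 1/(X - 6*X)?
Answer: -1/115 ≈ -0.0086956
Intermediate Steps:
J(N, X) = -1/(5*X) (J(N, X) = 1/(-5*X) = -1/(5*X))
-J(-120, -23) = -(-1)/(5*(-23)) = -(-1)*(-1)/(5*23) = -1*1/115 = -1/115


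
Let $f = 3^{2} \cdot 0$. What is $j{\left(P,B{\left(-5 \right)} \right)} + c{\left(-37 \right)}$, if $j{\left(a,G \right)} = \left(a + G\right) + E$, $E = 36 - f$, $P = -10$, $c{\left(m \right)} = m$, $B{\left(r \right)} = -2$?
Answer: $-13$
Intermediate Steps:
$f = 0$ ($f = 9 \cdot 0 = 0$)
$E = 36$ ($E = 36 - 0 = 36 + 0 = 36$)
$j{\left(a,G \right)} = 36 + G + a$ ($j{\left(a,G \right)} = \left(a + G\right) + 36 = \left(G + a\right) + 36 = 36 + G + a$)
$j{\left(P,B{\left(-5 \right)} \right)} + c{\left(-37 \right)} = \left(36 - 2 - 10\right) - 37 = 24 - 37 = -13$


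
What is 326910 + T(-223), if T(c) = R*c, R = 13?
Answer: 324011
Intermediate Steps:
T(c) = 13*c
326910 + T(-223) = 326910 + 13*(-223) = 326910 - 2899 = 324011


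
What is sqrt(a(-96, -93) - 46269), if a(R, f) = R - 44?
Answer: I*sqrt(46409) ≈ 215.43*I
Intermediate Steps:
a(R, f) = -44 + R
sqrt(a(-96, -93) - 46269) = sqrt((-44 - 96) - 46269) = sqrt(-140 - 46269) = sqrt(-46409) = I*sqrt(46409)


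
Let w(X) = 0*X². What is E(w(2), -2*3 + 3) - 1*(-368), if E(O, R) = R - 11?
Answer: 354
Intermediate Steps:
w(X) = 0
E(O, R) = -11 + R
E(w(2), -2*3 + 3) - 1*(-368) = (-11 + (-2*3 + 3)) - 1*(-368) = (-11 + (-6 + 3)) + 368 = (-11 - 3) + 368 = -14 + 368 = 354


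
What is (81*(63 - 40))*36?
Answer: 67068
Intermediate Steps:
(81*(63 - 40))*36 = (81*23)*36 = 1863*36 = 67068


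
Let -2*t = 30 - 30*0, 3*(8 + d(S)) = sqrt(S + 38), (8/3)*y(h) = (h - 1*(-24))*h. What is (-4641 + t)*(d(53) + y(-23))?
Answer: 77406 - 1552*sqrt(91) ≈ 62601.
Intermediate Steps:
y(h) = 3*h*(24 + h)/8 (y(h) = 3*((h - 1*(-24))*h)/8 = 3*((h + 24)*h)/8 = 3*((24 + h)*h)/8 = 3*(h*(24 + h))/8 = 3*h*(24 + h)/8)
d(S) = -8 + sqrt(38 + S)/3 (d(S) = -8 + sqrt(S + 38)/3 = -8 + sqrt(38 + S)/3)
t = -15 (t = -(30 - 30*0)/2 = -(30 + 0)/2 = -1/2*30 = -15)
(-4641 + t)*(d(53) + y(-23)) = (-4641 - 15)*((-8 + sqrt(38 + 53)/3) + (3/8)*(-23)*(24 - 23)) = -4656*((-8 + sqrt(91)/3) + (3/8)*(-23)*1) = -4656*((-8 + sqrt(91)/3) - 69/8) = -4656*(-133/8 + sqrt(91)/3) = 77406 - 1552*sqrt(91)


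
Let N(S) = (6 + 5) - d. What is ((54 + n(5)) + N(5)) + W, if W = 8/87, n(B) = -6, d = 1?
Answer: 5054/87 ≈ 58.092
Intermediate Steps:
N(S) = 10 (N(S) = (6 + 5) - 1*1 = 11 - 1 = 10)
W = 8/87 (W = 8*(1/87) = 8/87 ≈ 0.091954)
((54 + n(5)) + N(5)) + W = ((54 - 6) + 10) + 8/87 = (48 + 10) + 8/87 = 58 + 8/87 = 5054/87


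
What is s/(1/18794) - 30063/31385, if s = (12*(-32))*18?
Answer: -4077041087343/31385 ≈ -1.2990e+8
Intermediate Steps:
s = -6912 (s = -384*18 = -6912)
s/(1/18794) - 30063/31385 = -6912/(1/18794) - 30063/31385 = -6912/1/18794 - 30063*1/31385 = -6912*18794 - 30063/31385 = -129904128 - 30063/31385 = -4077041087343/31385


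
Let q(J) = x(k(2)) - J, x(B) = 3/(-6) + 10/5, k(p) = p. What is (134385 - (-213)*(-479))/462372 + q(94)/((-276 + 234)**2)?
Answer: 2385017/135937368 ≈ 0.017545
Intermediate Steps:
x(B) = 3/2 (x(B) = 3*(-1/6) + 10*(1/5) = -1/2 + 2 = 3/2)
q(J) = 3/2 - J
(134385 - (-213)*(-479))/462372 + q(94)/((-276 + 234)**2) = (134385 - (-213)*(-479))/462372 + (3/2 - 1*94)/((-276 + 234)**2) = (134385 - 1*102027)*(1/462372) + (3/2 - 94)/((-42)**2) = (134385 - 102027)*(1/462372) - 185/2/1764 = 32358*(1/462372) - 185/2*1/1764 = 5393/77062 - 185/3528 = 2385017/135937368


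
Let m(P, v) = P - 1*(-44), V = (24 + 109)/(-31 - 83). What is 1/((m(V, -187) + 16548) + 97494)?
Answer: 6/684509 ≈ 8.7654e-6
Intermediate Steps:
V = -7/6 (V = 133/(-114) = 133*(-1/114) = -7/6 ≈ -1.1667)
m(P, v) = 44 + P (m(P, v) = P + 44 = 44 + P)
1/((m(V, -187) + 16548) + 97494) = 1/(((44 - 7/6) + 16548) + 97494) = 1/((257/6 + 16548) + 97494) = 1/(99545/6 + 97494) = 1/(684509/6) = 6/684509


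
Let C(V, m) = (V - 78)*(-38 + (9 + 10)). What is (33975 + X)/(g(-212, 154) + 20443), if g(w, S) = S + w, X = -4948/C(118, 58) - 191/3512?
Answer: 3779191009/2267083800 ≈ 1.6670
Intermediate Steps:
C(V, m) = 1482 - 19*V (C(V, m) = (-78 + V)*(-38 + 19) = (-78 + V)*(-19) = 1482 - 19*V)
X = 2154027/333640 (X = -4948/(1482 - 19*118) - 191/3512 = -4948/(1482 - 2242) - 191*1/3512 = -4948/(-760) - 191/3512 = -4948*(-1/760) - 191/3512 = 1237/190 - 191/3512 = 2154027/333640 ≈ 6.4561)
(33975 + X)/(g(-212, 154) + 20443) = (33975 + 2154027/333640)/((154 - 212) + 20443) = 11337573027/(333640*(-58 + 20443)) = (11337573027/333640)/20385 = (11337573027/333640)*(1/20385) = 3779191009/2267083800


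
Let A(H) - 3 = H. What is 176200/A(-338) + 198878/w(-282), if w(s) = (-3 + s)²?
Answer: -2849044174/5442075 ≈ -523.52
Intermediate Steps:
A(H) = 3 + H
176200/A(-338) + 198878/w(-282) = 176200/(3 - 338) + 198878/((-3 - 282)²) = 176200/(-335) + 198878/((-285)²) = 176200*(-1/335) + 198878/81225 = -35240/67 + 198878*(1/81225) = -35240/67 + 198878/81225 = -2849044174/5442075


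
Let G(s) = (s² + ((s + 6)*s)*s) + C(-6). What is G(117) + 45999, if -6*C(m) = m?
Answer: 1743436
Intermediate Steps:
C(m) = -m/6
G(s) = 1 + s² + s²*(6 + s) (G(s) = (s² + ((s + 6)*s)*s) - ⅙*(-6) = (s² + ((6 + s)*s)*s) + 1 = (s² + (s*(6 + s))*s) + 1 = (s² + s²*(6 + s)) + 1 = 1 + s² + s²*(6 + s))
G(117) + 45999 = (1 + 117³ + 7*117²) + 45999 = (1 + 1601613 + 7*13689) + 45999 = (1 + 1601613 + 95823) + 45999 = 1697437 + 45999 = 1743436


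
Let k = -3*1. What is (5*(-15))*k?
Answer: 225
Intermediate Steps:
k = -3
(5*(-15))*k = (5*(-15))*(-3) = -75*(-3) = 225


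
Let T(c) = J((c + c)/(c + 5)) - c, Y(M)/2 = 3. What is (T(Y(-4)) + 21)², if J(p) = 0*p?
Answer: 225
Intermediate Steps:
J(p) = 0
Y(M) = 6 (Y(M) = 2*3 = 6)
T(c) = -c (T(c) = 0 - c = -c)
(T(Y(-4)) + 21)² = (-1*6 + 21)² = (-6 + 21)² = 15² = 225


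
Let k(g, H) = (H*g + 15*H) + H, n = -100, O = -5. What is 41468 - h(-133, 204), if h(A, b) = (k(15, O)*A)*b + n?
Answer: -4163892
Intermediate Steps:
k(g, H) = 16*H + H*g (k(g, H) = (15*H + H*g) + H = 16*H + H*g)
h(A, b) = -100 - 155*A*b (h(A, b) = ((-5*(16 + 15))*A)*b - 100 = ((-5*31)*A)*b - 100 = (-155*A)*b - 100 = -155*A*b - 100 = -100 - 155*A*b)
41468 - h(-133, 204) = 41468 - (-100 - 155*(-133)*204) = 41468 - (-100 + 4205460) = 41468 - 1*4205360 = 41468 - 4205360 = -4163892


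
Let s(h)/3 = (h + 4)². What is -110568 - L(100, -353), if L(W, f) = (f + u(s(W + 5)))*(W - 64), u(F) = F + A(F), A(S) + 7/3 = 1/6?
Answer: -1380930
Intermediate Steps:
A(S) = -13/6 (A(S) = -7/3 + 1/6 = -7/3 + ⅙ = -13/6)
s(h) = 3*(4 + h)² (s(h) = 3*(h + 4)² = 3*(4 + h)²)
u(F) = -13/6 + F (u(F) = F - 13/6 = -13/6 + F)
L(W, f) = (-64 + W)*(-13/6 + f + 3*(9 + W)²) (L(W, f) = (f + (-13/6 + 3*(4 + (W + 5))²))*(W - 64) = (f + (-13/6 + 3*(4 + (5 + W))²))*(-64 + W) = (f + (-13/6 + 3*(9 + W)²))*(-64 + W) = (-13/6 + f + 3*(9 + W)²)*(-64 + W) = (-64 + W)*(-13/6 + f + 3*(9 + W)²))
-110568 - L(100, -353) = -110568 - (-46240/3 - 138*100² - 64*(-353) + 3*100³ - 19291/6*100 + 100*(-353)) = -110568 - (-46240/3 - 138*10000 + 22592 + 3*1000000 - 964550/3 - 35300) = -110568 - (-46240/3 - 1380000 + 22592 + 3000000 - 964550/3 - 35300) = -110568 - 1*1270362 = -110568 - 1270362 = -1380930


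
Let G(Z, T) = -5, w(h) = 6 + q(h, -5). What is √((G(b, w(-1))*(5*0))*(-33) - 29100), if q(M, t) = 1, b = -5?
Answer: 10*I*√291 ≈ 170.59*I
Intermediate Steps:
w(h) = 7 (w(h) = 6 + 1 = 7)
√((G(b, w(-1))*(5*0))*(-33) - 29100) = √(-25*0*(-33) - 29100) = √(-5*0*(-33) - 29100) = √(0*(-33) - 29100) = √(0 - 29100) = √(-29100) = 10*I*√291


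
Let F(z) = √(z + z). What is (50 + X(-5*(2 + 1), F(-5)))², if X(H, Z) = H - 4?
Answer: 961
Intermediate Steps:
F(z) = √2*√z (F(z) = √(2*z) = √2*√z)
X(H, Z) = -4 + H
(50 + X(-5*(2 + 1), F(-5)))² = (50 + (-4 - 5*(2 + 1)))² = (50 + (-4 - 5*3))² = (50 + (-4 - 15))² = (50 - 19)² = 31² = 961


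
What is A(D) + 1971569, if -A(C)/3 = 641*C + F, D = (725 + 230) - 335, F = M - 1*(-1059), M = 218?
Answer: 775478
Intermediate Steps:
F = 1277 (F = 218 - 1*(-1059) = 218 + 1059 = 1277)
D = 620 (D = 955 - 335 = 620)
A(C) = -3831 - 1923*C (A(C) = -3*(641*C + 1277) = -3*(1277 + 641*C) = -3831 - 1923*C)
A(D) + 1971569 = (-3831 - 1923*620) + 1971569 = (-3831 - 1192260) + 1971569 = -1196091 + 1971569 = 775478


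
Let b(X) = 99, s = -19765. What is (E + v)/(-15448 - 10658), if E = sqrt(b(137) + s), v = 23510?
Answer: -11755/13053 - I*sqrt(19666)/26106 ≈ -0.90056 - 0.0053718*I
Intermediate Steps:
E = I*sqrt(19666) (E = sqrt(99 - 19765) = sqrt(-19666) = I*sqrt(19666) ≈ 140.24*I)
(E + v)/(-15448 - 10658) = (I*sqrt(19666) + 23510)/(-15448 - 10658) = (23510 + I*sqrt(19666))/(-26106) = (23510 + I*sqrt(19666))*(-1/26106) = -11755/13053 - I*sqrt(19666)/26106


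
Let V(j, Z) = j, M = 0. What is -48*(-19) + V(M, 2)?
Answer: 912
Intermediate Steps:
-48*(-19) + V(M, 2) = -48*(-19) + 0 = 912 + 0 = 912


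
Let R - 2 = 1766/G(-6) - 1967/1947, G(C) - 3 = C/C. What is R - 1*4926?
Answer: -17458789/3894 ≈ -4483.5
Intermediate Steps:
G(C) = 4 (G(C) = 3 + C/C = 3 + 1 = 4)
R = 1723055/3894 (R = 2 + (1766/4 - 1967/1947) = 2 + (1766*(¼) - 1967*1/1947) = 2 + (883/2 - 1967/1947) = 2 + 1715267/3894 = 1723055/3894 ≈ 442.49)
R - 1*4926 = 1723055/3894 - 1*4926 = 1723055/3894 - 4926 = -17458789/3894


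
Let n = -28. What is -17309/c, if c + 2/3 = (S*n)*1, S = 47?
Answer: 51927/3950 ≈ 13.146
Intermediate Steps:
c = -3950/3 (c = -2/3 + (47*(-28))*1 = -2/3 - 1316*1 = -2/3 - 1316 = -3950/3 ≈ -1316.7)
-17309/c = -17309/(-3950/3) = -17309*(-3/3950) = 51927/3950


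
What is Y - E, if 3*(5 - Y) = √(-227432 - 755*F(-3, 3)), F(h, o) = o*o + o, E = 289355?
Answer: -289350 - 2*I*√59123/3 ≈ -2.8935e+5 - 162.1*I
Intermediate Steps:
F(h, o) = o + o² (F(h, o) = o² + o = o + o²)
Y = 5 - 2*I*√59123/3 (Y = 5 - √(-227432 - 2265*(1 + 3))/3 = 5 - √(-227432 - 2265*4)/3 = 5 - √(-227432 - 755*12)/3 = 5 - √(-227432 - 9060)/3 = 5 - 2*I*√59123/3 ≈ 5.0 - 162.1*I)
Y - E = (5 - 2*I*√59123/3) - 1*289355 = (5 - 2*I*√59123/3) - 289355 = -289350 - 2*I*√59123/3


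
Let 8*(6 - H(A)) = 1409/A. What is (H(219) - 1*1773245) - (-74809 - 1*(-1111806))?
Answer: -4923534881/1752 ≈ -2.8102e+6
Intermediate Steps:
H(A) = 6 - 1409/(8*A)
(H(219) - 1*1773245) - (-74809 - 1*(-1111806)) = ((6 - 1409/8/219) - 1*1773245) - (-74809 - 1*(-1111806)) = ((6 - 1409/8*1/219) - 1773245) - (-74809 + 1111806) = ((6 - 1409/1752) - 1773245) - 1*1036997 = (9103/1752 - 1773245) - 1036997 = -3106716137/1752 - 1036997 = -4923534881/1752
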